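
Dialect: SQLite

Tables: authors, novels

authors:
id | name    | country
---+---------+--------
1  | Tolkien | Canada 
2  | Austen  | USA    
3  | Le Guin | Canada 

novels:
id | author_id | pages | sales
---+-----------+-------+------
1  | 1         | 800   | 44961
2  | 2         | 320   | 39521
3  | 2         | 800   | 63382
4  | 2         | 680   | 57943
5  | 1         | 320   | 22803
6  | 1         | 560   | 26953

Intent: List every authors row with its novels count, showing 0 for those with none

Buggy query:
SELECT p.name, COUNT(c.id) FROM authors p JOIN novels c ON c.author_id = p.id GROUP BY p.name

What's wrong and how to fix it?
Bug: An inner join excludes parents with zero children

Fix: Use LEFT JOIN so parents without children still appear (COUNT(c.id) gives 0)

Corrected query:
SELECT p.name, COUNT(c.id) FROM authors p LEFT JOIN novels c ON c.author_id = p.id GROUP BY p.name

Result:
name    | COUNT(c.id)
--------+------------
Austen  | 3          
Le Guin | 0          
Tolkien | 3          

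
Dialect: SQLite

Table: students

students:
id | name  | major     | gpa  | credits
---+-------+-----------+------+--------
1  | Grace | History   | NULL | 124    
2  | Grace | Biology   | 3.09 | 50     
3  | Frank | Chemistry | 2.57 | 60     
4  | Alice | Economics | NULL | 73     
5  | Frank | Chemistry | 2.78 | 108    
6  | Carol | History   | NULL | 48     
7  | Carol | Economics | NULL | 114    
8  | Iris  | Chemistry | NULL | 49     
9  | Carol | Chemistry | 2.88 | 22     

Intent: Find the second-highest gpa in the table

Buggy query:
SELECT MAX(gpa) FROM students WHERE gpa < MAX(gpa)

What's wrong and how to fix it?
Bug: MAX(gpa) on the right of the comparison is an aggregate-in-WHERE error

Fix: Compute the overall MAX in a subquery, then take MAX of rows below it

Corrected query:
SELECT MAX(gpa) FROM students WHERE gpa < (SELECT MAX(gpa) FROM students)

Result:
MAX(gpa)
--------
2.88    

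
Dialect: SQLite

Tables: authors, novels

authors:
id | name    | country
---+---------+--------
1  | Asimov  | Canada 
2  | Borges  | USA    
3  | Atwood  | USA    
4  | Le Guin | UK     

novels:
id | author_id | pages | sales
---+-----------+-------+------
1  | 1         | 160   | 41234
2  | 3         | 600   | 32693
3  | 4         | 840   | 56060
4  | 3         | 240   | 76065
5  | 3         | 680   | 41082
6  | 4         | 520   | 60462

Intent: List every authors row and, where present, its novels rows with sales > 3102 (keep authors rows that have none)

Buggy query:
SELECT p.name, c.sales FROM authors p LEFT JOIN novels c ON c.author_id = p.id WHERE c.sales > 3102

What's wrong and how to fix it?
Bug: Filtering c.sales in WHERE discards the NULL rows produced by LEFT JOIN, turning it into an inner join

Fix: Put 'c.sales > 3102' in the JOIN's ON clause instead of WHERE

Corrected query:
SELECT p.name, c.sales FROM authors p LEFT JOIN novels c ON c.author_id = p.id AND c.sales > 3102

Result:
name    | sales
--------+------
Asimov  | 41234
Borges  | NULL 
Atwood  | 32693
Atwood  | 41082
Atwood  | 76065
Le Guin | 56060
Le Guin | 60462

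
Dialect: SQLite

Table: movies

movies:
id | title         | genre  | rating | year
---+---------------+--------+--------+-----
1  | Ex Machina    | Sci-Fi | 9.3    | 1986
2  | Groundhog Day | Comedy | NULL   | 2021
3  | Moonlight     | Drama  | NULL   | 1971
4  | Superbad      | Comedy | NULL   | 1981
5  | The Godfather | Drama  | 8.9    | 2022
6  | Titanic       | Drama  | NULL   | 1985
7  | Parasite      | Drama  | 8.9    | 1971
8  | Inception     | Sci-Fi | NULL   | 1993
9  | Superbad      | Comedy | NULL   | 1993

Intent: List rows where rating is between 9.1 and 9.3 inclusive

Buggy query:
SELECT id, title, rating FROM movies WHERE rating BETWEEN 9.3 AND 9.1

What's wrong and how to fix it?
Bug: BETWEEN expects the lower bound first; with 9.3 AND 9.1 the range is empty

Fix: Write BETWEEN 9.1 AND 9.3

Corrected query:
SELECT id, title, rating FROM movies WHERE rating BETWEEN 9.1 AND 9.3

Result:
id | title      | rating
---+------------+-------
1  | Ex Machina | 9.3   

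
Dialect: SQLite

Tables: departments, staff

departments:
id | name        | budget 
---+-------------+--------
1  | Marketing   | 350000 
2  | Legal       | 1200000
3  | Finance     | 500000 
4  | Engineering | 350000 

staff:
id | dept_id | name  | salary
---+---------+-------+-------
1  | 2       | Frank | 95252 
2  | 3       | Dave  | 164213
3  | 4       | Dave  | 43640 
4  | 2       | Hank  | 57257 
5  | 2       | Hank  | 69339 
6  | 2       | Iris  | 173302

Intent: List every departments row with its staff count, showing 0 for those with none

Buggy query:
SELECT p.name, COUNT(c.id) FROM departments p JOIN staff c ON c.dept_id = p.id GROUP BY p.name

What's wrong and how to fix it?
Bug: INNER JOIN drops departments rows that have no matching staff rows

Fix: Use LEFT JOIN so parents without children still appear (COUNT(c.id) gives 0)

Corrected query:
SELECT p.name, COUNT(c.id) FROM departments p LEFT JOIN staff c ON c.dept_id = p.id GROUP BY p.name

Result:
name        | COUNT(c.id)
------------+------------
Engineering | 1          
Finance     | 1          
Legal       | 4          
Marketing   | 0          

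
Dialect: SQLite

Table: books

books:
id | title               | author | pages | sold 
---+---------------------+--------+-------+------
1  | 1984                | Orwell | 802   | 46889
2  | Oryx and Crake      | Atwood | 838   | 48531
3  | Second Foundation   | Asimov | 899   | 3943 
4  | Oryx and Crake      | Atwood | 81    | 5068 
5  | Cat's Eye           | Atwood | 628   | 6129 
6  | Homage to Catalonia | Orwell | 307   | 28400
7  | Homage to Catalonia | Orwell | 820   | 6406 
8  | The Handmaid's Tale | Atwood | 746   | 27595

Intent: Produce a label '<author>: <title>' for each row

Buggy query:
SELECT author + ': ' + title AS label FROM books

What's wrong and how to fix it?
Bug: SQLite uses || for string concatenation; + coerces text to numbers (yielding 0)

Fix: Replace + with || to concatenate text

Corrected query:
SELECT author || ': ' || title AS label FROM books

Result:
label                      
---------------------------
Orwell: 1984               
Atwood: Oryx and Crake     
Asimov: Second Foundation  
Atwood: Oryx and Crake     
Atwood: Cat's Eye          
Orwell: Homage to Catalonia
Orwell: Homage to Catalonia
Atwood: The Handmaid's Tale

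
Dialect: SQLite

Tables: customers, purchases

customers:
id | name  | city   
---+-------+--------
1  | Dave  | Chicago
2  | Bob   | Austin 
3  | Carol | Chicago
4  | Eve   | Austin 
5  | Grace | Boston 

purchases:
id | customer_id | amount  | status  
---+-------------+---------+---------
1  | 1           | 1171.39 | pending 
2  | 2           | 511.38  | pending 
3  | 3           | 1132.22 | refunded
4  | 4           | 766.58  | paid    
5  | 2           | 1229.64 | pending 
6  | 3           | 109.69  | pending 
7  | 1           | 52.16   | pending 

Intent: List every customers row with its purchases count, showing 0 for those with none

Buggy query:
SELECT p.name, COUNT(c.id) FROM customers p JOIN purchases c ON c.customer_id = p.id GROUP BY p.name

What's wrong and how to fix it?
Bug: INNER JOIN drops customers rows that have no matching purchases rows

Fix: Use LEFT JOIN so parents without children still appear (COUNT(c.id) gives 0)

Corrected query:
SELECT p.name, COUNT(c.id) FROM customers p LEFT JOIN purchases c ON c.customer_id = p.id GROUP BY p.name

Result:
name  | COUNT(c.id)
------+------------
Bob   | 2          
Carol | 2          
Dave  | 2          
Eve   | 1          
Grace | 0          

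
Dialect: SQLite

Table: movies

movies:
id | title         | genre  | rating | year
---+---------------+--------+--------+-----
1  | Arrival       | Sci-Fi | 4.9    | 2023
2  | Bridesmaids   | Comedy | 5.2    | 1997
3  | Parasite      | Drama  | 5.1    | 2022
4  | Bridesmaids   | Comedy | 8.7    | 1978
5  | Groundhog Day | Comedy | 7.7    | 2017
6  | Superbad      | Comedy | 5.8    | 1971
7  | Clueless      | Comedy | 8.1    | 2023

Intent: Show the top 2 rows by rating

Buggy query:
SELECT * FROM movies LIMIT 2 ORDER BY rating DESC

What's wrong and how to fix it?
Bug: ORDER BY cannot follow LIMIT; LIMIT is the final clause

Fix: Sort with ORDER BY, then apply LIMIT

Corrected query:
SELECT * FROM movies ORDER BY rating DESC LIMIT 2

Result:
id | title       | genre  | rating | year
---+-------------+--------+--------+-----
4  | Bridesmaids | Comedy | 8.7    | 1978
7  | Clueless    | Comedy | 8.1    | 2023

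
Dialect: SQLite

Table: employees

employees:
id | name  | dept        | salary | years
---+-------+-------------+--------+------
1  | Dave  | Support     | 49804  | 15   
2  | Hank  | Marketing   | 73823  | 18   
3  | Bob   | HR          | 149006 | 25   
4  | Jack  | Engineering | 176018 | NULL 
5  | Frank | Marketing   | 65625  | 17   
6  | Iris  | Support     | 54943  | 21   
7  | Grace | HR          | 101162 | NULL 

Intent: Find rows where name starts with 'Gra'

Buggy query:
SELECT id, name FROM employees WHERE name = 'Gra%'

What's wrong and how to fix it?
Bug: Wildcards only work with LIKE; '=' treats '%' as a literal character

Fix: Replace '=' with LIKE so 'Gra%' is treated as a pattern

Corrected query:
SELECT id, name FROM employees WHERE name LIKE 'Gra%'

Result:
id | name 
---+------
7  | Grace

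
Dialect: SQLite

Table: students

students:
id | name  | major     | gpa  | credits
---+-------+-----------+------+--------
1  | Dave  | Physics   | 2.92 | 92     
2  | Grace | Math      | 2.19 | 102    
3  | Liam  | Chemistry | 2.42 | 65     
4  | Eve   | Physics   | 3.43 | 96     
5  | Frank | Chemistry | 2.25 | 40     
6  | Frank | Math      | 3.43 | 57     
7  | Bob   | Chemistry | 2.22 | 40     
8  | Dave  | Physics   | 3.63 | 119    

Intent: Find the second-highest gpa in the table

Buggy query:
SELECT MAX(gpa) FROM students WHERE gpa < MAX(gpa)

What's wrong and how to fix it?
Bug: MAX(gpa) on the right of the comparison is an aggregate-in-WHERE error

Fix: Put the inner MAX in a scalar subquery

Corrected query:
SELECT MAX(gpa) FROM students WHERE gpa < (SELECT MAX(gpa) FROM students)

Result:
MAX(gpa)
--------
3.43    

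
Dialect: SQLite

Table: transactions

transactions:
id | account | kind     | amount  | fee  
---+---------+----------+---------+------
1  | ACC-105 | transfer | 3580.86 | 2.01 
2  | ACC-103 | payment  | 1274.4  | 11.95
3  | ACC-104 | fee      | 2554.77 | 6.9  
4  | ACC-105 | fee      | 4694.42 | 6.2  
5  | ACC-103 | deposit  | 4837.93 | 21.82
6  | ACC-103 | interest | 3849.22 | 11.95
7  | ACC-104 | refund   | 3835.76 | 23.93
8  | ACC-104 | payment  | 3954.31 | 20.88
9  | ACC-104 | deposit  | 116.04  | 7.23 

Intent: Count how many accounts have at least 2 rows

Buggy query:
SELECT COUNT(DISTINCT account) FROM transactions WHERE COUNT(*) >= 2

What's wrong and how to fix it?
Bug: WHERE filters individual rows, not groups, so a group-level COUNT is invalid there

Fix: Use a subquery that GROUPs and filters with HAVING, then count its rows

Corrected query:
SELECT COUNT(*) FROM (SELECT account FROM transactions GROUP BY account HAVING COUNT(*) >= 2)

Result:
COUNT(*)
--------
3       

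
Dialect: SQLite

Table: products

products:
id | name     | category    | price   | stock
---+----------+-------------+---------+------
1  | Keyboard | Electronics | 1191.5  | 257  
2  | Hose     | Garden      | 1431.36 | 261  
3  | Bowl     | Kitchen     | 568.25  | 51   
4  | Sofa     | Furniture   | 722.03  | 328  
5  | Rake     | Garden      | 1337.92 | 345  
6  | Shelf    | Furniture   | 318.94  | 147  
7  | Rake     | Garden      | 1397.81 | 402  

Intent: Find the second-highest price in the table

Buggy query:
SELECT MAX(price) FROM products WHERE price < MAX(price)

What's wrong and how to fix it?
Bug: MAX(price) on the right of the comparison is an aggregate-in-WHERE error

Fix: Put the inner MAX in a scalar subquery

Corrected query:
SELECT MAX(price) FROM products WHERE price < (SELECT MAX(price) FROM products)

Result:
MAX(price)
----------
1397.81   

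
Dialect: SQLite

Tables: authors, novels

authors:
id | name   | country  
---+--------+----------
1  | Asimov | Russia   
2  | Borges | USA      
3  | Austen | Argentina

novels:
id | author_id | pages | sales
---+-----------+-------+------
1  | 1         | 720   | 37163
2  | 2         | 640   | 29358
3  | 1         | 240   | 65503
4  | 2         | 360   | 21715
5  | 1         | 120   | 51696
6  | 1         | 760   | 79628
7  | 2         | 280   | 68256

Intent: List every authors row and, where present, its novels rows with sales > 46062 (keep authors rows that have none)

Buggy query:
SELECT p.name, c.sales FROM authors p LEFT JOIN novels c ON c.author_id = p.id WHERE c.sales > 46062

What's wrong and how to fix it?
Bug: A WHERE condition on the right-hand table after LEFT JOIN drops unmatched parents

Fix: Put 'c.sales > 46062' in the JOIN's ON clause instead of WHERE

Corrected query:
SELECT p.name, c.sales FROM authors p LEFT JOIN novels c ON c.author_id = p.id AND c.sales > 46062

Result:
name   | sales
-------+------
Asimov | 51696
Asimov | 65503
Asimov | 79628
Borges | 68256
Austen | NULL 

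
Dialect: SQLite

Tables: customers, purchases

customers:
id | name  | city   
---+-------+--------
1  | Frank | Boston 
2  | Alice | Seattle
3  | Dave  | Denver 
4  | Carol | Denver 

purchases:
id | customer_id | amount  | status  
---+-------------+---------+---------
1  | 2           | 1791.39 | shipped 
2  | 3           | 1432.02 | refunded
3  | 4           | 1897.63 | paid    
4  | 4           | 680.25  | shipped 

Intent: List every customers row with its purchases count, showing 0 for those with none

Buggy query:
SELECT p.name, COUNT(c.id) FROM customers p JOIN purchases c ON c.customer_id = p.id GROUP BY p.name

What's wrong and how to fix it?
Bug: An inner join excludes parents with zero children

Fix: Switch to LEFT JOIN to retain unmatched parent rows

Corrected query:
SELECT p.name, COUNT(c.id) FROM customers p LEFT JOIN purchases c ON c.customer_id = p.id GROUP BY p.name

Result:
name  | COUNT(c.id)
------+------------
Alice | 1          
Carol | 2          
Dave  | 1          
Frank | 0          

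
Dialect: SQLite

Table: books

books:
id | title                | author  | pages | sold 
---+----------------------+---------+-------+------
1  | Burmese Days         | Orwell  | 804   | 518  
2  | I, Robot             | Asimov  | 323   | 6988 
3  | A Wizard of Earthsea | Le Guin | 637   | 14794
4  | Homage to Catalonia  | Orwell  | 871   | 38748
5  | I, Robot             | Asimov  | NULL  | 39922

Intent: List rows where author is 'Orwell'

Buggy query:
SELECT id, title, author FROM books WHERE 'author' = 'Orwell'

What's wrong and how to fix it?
Bug: 'author' in single quotes is a string literal, not the column; the comparison is literal-vs-literal and never true

Fix: Remove the quotes around the column name (or use double quotes for an identifier)

Corrected query:
SELECT id, title, author FROM books WHERE author = 'Orwell'

Result:
id | title               | author
---+---------------------+-------
1  | Burmese Days        | Orwell
4  | Homage to Catalonia | Orwell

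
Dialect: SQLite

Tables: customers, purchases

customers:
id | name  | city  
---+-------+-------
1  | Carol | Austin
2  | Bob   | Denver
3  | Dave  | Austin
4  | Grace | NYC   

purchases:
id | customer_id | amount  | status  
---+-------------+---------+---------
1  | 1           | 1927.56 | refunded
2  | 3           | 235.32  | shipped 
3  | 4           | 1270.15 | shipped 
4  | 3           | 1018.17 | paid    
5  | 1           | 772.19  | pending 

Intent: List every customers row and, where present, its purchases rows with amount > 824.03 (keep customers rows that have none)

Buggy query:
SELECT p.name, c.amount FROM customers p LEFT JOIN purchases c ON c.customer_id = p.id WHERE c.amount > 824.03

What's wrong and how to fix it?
Bug: Filtering c.amount in WHERE discards the NULL rows produced by LEFT JOIN, turning it into an inner join

Fix: Move the right-table condition into the ON clause so unmatched parents are kept

Corrected query:
SELECT p.name, c.amount FROM customers p LEFT JOIN purchases c ON c.customer_id = p.id AND c.amount > 824.03

Result:
name  | amount 
------+--------
Carol | 1927.56
Bob   | NULL   
Dave  | 1018.17
Grace | 1270.15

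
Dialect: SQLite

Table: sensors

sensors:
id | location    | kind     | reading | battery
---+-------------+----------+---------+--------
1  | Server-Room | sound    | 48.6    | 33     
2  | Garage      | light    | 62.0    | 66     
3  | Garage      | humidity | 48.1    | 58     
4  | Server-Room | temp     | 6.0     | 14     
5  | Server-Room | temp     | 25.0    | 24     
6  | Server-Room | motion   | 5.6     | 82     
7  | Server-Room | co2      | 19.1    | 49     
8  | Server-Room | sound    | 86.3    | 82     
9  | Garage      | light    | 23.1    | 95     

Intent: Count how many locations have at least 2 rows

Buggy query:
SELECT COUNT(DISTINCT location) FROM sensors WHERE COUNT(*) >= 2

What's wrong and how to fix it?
Bug: COUNT(*) cannot appear in WHERE; the per-group count doesn't exist yet

Fix: Group first with HAVING COUNT(*) >= 2, then COUNT the resulting groups

Corrected query:
SELECT COUNT(*) FROM (SELECT location FROM sensors GROUP BY location HAVING COUNT(*) >= 2)

Result:
COUNT(*)
--------
2       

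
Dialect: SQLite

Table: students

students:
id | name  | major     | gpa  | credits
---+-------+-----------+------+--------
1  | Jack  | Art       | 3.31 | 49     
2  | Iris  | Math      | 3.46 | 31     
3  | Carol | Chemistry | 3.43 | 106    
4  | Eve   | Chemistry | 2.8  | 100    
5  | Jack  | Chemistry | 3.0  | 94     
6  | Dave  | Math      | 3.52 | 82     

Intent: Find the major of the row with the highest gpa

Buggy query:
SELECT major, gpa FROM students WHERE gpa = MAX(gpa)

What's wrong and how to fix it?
Bug: WHERE is evaluated per row; an aggregate over the whole table isn't defined there

Fix: Use a subquery: WHERE gpa = (SELECT MAX(gpa) FROM students)

Corrected query:
SELECT major, gpa FROM students WHERE gpa = (SELECT MAX(gpa) FROM students)

Result:
major | gpa 
------+-----
Math  | 3.52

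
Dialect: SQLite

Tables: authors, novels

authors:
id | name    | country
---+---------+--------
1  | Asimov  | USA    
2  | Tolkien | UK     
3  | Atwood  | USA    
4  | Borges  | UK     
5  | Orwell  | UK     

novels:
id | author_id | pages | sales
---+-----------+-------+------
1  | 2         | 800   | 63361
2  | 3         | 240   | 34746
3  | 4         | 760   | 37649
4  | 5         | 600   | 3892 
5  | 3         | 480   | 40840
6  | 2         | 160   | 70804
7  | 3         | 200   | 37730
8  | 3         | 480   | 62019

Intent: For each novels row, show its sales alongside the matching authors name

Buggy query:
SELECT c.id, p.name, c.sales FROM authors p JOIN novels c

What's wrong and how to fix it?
Bug: Missing join condition: each novels row is matched to all authors rows instead of just its own

Fix: Specify the join condition linking the foreign key to the parent id

Corrected query:
SELECT c.id, p.name, c.sales FROM authors p JOIN novels c ON c.author_id = p.id

Result:
id | name    | sales
---+---------+------
1  | Tolkien | 63361
2  | Atwood  | 34746
3  | Borges  | 37649
4  | Orwell  | 3892 
5  | Atwood  | 40840
6  | Tolkien | 70804
7  | Atwood  | 37730
8  | Atwood  | 62019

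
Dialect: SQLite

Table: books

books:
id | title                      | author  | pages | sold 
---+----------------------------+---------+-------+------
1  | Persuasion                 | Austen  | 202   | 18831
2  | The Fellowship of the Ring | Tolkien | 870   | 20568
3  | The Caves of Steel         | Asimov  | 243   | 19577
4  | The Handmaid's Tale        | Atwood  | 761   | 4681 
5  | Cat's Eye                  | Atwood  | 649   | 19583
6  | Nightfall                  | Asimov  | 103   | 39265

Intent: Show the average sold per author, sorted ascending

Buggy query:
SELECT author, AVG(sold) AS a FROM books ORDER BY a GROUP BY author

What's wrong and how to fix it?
Bug: ORDER BY appears before GROUP BY; SQL clause order requires GROUP BY first

Fix: Move ORDER BY to the end, after GROUP BY

Corrected query:
SELECT author, AVG(sold) AS a FROM books GROUP BY author ORDER BY a

Result:
author  | a    
--------+------
Atwood  | 12132
Austen  | 18831
Tolkien | 20568
Asimov  | 29421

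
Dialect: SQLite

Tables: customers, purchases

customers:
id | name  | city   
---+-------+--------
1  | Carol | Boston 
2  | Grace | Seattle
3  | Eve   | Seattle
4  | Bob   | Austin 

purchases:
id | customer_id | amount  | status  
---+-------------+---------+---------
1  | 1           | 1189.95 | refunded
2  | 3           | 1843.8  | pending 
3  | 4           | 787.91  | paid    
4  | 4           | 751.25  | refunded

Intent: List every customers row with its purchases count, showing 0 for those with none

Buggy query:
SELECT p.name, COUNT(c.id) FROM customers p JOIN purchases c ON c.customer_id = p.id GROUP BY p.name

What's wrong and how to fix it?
Bug: An inner join excludes parents with zero children

Fix: Use LEFT JOIN so parents without children still appear (COUNT(c.id) gives 0)

Corrected query:
SELECT p.name, COUNT(c.id) FROM customers p LEFT JOIN purchases c ON c.customer_id = p.id GROUP BY p.name

Result:
name  | COUNT(c.id)
------+------------
Bob   | 2          
Carol | 1          
Eve   | 1          
Grace | 0          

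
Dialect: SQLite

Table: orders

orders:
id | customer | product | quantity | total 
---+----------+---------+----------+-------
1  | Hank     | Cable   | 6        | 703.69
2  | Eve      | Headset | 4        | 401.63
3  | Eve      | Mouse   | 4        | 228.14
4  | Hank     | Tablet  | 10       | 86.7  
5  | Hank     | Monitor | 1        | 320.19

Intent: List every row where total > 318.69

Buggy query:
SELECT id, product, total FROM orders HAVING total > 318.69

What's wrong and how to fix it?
Bug: This is a non-aggregate query (no GROUP BY, no aggregates), so in SQLite the HAVING clause is invalid here; a row-level condition belongs in WHERE

Fix: Replace HAVING with WHERE since the condition applies to individual rows

Corrected query:
SELECT id, product, total FROM orders WHERE total > 318.69

Result:
id | product | total 
---+---------+-------
1  | Cable   | 703.69
2  | Headset | 401.63
5  | Monitor | 320.19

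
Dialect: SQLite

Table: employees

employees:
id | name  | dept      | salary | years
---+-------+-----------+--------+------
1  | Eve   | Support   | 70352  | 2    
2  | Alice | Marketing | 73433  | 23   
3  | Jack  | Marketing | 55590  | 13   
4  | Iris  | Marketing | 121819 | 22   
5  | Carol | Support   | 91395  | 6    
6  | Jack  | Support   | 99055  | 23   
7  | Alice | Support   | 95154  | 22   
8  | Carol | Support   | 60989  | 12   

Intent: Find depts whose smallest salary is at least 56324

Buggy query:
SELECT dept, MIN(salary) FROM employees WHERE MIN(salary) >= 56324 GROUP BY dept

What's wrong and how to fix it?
Bug: MIN() in WHERE is a misuse of aggregate

Fix: Use HAVING for the per-group MIN condition

Corrected query:
SELECT dept, MIN(salary) FROM employees GROUP BY dept HAVING MIN(salary) >= 56324

Result:
dept    | MIN(salary)
--------+------------
Support | 60989      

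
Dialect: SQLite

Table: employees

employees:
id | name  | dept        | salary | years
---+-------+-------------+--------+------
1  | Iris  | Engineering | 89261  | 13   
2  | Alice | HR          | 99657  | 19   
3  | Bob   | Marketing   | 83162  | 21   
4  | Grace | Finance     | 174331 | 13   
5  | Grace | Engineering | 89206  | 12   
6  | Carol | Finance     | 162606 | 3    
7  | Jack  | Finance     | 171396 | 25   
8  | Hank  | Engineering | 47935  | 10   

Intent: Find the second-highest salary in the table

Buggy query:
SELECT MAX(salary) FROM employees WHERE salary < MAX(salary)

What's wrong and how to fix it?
Bug: MAX(salary) on the right of the comparison is an aggregate-in-WHERE error

Fix: Compute the overall MAX in a subquery, then take MAX of rows below it

Corrected query:
SELECT MAX(salary) FROM employees WHERE salary < (SELECT MAX(salary) FROM employees)

Result:
MAX(salary)
-----------
171396     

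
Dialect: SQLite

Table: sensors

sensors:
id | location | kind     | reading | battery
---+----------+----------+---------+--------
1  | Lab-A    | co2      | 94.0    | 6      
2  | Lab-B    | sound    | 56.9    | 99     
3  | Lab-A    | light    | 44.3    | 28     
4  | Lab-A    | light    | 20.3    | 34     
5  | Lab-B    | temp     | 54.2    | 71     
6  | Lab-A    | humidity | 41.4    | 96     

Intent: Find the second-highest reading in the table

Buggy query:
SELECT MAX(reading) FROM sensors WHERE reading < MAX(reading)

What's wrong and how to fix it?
Bug: The inner MAX is an aggregate inside WHERE, which is not allowed

Fix: Compute the overall MAX in a subquery, then take MAX of rows below it

Corrected query:
SELECT MAX(reading) FROM sensors WHERE reading < (SELECT MAX(reading) FROM sensors)

Result:
MAX(reading)
------------
56.9        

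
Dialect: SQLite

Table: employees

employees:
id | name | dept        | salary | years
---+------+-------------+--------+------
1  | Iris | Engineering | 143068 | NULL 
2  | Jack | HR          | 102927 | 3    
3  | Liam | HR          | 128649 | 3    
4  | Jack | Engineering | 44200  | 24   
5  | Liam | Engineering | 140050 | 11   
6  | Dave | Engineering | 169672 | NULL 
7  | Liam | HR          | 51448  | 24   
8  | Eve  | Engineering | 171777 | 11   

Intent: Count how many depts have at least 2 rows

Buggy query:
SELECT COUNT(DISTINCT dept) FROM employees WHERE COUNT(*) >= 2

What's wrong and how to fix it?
Bug: COUNT(*) cannot appear in WHERE; the per-group count doesn't exist yet

Fix: Use a subquery that GROUPs and filters with HAVING, then count its rows

Corrected query:
SELECT COUNT(*) FROM (SELECT dept FROM employees GROUP BY dept HAVING COUNT(*) >= 2)

Result:
COUNT(*)
--------
2       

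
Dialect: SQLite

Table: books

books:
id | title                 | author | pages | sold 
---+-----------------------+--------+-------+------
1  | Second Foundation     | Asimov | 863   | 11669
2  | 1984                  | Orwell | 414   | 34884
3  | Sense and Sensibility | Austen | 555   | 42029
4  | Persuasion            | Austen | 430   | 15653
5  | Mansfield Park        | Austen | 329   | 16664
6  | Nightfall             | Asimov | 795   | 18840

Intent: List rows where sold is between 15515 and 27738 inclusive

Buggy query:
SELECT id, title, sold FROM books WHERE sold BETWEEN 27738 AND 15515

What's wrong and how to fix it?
Bug: BETWEEN expects the lower bound first; with 27738 AND 15515 the range is empty

Fix: Swap the bounds so the smaller value comes first

Corrected query:
SELECT id, title, sold FROM books WHERE sold BETWEEN 15515 AND 27738

Result:
id | title          | sold 
---+----------------+------
4  | Persuasion     | 15653
5  | Mansfield Park | 16664
6  | Nightfall      | 18840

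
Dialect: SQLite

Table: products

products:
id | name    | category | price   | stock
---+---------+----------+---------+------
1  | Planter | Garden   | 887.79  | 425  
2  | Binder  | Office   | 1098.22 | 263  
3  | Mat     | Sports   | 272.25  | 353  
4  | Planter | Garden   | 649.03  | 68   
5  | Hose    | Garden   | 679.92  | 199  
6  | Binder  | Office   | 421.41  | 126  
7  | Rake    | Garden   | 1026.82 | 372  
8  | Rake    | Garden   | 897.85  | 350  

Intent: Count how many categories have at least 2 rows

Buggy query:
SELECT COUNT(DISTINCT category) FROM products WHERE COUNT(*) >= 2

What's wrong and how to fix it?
Bug: WHERE filters individual rows, not groups, so a group-level COUNT is invalid there

Fix: Use a subquery that GROUPs and filters with HAVING, then count its rows

Corrected query:
SELECT COUNT(*) FROM (SELECT category FROM products GROUP BY category HAVING COUNT(*) >= 2)

Result:
COUNT(*)
--------
2       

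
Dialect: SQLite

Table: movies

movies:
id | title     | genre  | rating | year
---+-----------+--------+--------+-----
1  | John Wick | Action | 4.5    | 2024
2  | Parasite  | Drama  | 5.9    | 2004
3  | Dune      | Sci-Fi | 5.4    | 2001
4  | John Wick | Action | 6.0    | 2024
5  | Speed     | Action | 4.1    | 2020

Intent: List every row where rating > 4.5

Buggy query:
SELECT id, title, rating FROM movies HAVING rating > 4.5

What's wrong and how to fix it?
Bug: HAVING filters the output of aggregation, but this query has no GROUP BY and no aggregate functions, so SQLite rejects it (HAVING clause on a non-aggregate query); the condition here is per row

Fix: Replace HAVING with WHERE since the condition applies to individual rows

Corrected query:
SELECT id, title, rating FROM movies WHERE rating > 4.5

Result:
id | title     | rating
---+-----------+-------
2  | Parasite  | 5.9   
3  | Dune      | 5.4   
4  | John Wick | 6     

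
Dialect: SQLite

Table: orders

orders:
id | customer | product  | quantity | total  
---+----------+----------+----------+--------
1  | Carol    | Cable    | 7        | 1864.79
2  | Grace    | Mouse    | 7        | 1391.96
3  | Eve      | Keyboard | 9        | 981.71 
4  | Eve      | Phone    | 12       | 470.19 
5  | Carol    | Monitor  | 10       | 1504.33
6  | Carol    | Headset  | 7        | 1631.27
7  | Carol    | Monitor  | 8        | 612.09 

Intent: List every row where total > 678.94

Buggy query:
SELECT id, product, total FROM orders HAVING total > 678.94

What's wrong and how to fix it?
Bug: This is a non-aggregate query (no GROUP BY, no aggregates), so in SQLite the HAVING clause is invalid here; a row-level condition belongs in WHERE

Fix: Replace HAVING with WHERE since the condition applies to individual rows

Corrected query:
SELECT id, product, total FROM orders WHERE total > 678.94

Result:
id | product  | total  
---+----------+--------
1  | Cable    | 1864.79
2  | Mouse    | 1391.96
3  | Keyboard | 981.71 
5  | Monitor  | 1504.33
6  | Headset  | 1631.27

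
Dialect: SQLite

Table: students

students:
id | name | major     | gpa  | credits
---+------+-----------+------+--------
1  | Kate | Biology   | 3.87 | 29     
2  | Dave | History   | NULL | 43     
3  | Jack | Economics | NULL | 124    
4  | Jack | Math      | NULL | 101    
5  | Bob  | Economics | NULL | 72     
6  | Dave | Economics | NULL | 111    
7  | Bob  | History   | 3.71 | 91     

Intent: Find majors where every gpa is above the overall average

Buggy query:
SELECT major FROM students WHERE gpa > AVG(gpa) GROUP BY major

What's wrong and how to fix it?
Bug: AVG() is an aggregate; it can't sit directly in WHERE

Fix: Use a subquery for AVG and a HAVING MIN(...) filter so the condition holds for every row in the group

Corrected query:
SELECT major FROM students GROUP BY major HAVING MIN(gpa) > (SELECT AVG(gpa) FROM students)

Result:
major  
-------
Biology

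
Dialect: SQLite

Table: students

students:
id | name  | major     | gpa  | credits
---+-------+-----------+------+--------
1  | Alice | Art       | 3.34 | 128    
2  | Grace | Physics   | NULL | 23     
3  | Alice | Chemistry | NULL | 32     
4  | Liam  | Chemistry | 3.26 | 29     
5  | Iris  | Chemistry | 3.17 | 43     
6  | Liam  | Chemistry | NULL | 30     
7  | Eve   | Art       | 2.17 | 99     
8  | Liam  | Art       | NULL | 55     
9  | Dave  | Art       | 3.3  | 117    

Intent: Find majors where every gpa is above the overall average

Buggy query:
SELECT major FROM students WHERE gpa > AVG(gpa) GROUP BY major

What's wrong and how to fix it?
Bug: WHERE evaluates per row before aggregation, so AVG() is unavailable

Fix: Use a subquery for AVG and a HAVING MIN(...) filter so the condition holds for every row in the group

Corrected query:
SELECT major FROM students GROUP BY major HAVING MIN(gpa) > (SELECT AVG(gpa) FROM students)

Result:
major    
---------
Chemistry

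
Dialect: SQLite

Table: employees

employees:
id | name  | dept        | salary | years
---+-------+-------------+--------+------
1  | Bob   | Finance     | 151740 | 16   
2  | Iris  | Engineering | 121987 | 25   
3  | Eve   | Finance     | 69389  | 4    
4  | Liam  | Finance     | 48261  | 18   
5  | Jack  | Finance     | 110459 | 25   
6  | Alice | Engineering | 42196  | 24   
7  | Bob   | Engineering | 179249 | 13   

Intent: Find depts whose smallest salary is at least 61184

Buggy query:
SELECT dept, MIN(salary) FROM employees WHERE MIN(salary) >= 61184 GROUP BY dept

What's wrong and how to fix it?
Bug: MIN() in WHERE is a misuse of aggregate

Fix: Replace WHERE with HAVING after the GROUP BY

Corrected query:
SELECT dept, MIN(salary) FROM employees GROUP BY dept HAVING MIN(salary) >= 61184

Result:
(no rows)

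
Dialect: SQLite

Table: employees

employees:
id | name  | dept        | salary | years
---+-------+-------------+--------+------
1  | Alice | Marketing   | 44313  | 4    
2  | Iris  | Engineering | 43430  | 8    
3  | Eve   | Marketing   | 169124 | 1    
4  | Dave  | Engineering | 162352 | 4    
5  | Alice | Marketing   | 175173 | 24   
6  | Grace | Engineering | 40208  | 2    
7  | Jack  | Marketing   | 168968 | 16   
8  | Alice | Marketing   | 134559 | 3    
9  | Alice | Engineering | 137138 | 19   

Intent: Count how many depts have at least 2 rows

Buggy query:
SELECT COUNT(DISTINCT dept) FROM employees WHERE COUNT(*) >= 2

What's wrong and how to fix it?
Bug: WHERE filters individual rows, not groups, so a group-level COUNT is invalid there

Fix: Use a subquery that GROUPs and filters with HAVING, then count its rows

Corrected query:
SELECT COUNT(*) FROM (SELECT dept FROM employees GROUP BY dept HAVING COUNT(*) >= 2)

Result:
COUNT(*)
--------
2       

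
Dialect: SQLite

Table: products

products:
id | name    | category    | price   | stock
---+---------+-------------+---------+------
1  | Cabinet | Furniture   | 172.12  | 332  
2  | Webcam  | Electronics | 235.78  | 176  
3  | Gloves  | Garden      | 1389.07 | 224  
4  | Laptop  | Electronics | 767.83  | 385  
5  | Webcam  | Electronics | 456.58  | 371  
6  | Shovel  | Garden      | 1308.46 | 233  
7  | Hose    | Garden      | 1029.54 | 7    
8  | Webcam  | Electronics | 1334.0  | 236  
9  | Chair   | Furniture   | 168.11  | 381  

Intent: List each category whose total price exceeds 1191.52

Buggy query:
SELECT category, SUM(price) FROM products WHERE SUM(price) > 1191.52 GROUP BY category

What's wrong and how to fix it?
Bug: Aggregate functions cannot appear in a WHERE clause

Fix: Move the aggregate condition to a HAVING clause

Corrected query:
SELECT category, SUM(price) FROM products GROUP BY category HAVING SUM(price) > 1191.52

Result:
category    | SUM(price)
------------+-----------
Electronics | 2794.19   
Garden      | 3727.07   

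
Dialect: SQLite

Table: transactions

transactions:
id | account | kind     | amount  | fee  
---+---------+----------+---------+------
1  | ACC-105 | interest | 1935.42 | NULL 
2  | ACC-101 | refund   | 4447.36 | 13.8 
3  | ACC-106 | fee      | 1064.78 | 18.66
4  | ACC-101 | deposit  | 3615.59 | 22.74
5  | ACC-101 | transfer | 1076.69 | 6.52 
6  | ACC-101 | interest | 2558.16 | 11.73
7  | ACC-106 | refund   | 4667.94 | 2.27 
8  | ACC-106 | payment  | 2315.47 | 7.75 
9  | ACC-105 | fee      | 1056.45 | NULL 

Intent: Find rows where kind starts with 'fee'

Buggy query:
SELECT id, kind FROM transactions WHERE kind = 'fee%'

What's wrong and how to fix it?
Bug: Wildcards only work with LIKE; '=' treats '%' as a literal character

Fix: Use LIKE for wildcard pattern matching

Corrected query:
SELECT id, kind FROM transactions WHERE kind LIKE 'fee%'

Result:
id | kind
---+-----
3  | fee 
9  | fee 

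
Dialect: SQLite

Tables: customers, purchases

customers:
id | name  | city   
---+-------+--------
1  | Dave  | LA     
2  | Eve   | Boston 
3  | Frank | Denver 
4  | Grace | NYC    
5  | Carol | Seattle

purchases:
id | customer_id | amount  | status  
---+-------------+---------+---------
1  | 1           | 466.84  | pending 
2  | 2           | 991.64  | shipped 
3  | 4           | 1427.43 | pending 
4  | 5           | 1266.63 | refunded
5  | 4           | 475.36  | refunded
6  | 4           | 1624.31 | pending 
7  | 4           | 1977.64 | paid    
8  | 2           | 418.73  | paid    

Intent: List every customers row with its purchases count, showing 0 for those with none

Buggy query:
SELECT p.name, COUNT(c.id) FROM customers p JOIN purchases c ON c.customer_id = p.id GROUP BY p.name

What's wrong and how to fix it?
Bug: INNER JOIN drops customers rows that have no matching purchases rows

Fix: Switch to LEFT JOIN to retain unmatched parent rows

Corrected query:
SELECT p.name, COUNT(c.id) FROM customers p LEFT JOIN purchases c ON c.customer_id = p.id GROUP BY p.name

Result:
name  | COUNT(c.id)
------+------------
Carol | 1          
Dave  | 1          
Eve   | 2          
Frank | 0          
Grace | 4          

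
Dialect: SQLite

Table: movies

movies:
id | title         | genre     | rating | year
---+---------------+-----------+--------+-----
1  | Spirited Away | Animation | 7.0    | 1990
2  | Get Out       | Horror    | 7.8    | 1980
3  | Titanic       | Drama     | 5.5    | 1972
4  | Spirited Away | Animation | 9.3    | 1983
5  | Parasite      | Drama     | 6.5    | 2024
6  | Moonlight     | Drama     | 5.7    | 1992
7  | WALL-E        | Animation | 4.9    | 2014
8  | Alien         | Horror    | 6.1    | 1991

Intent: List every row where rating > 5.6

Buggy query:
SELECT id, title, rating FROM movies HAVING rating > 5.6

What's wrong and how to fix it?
Bug: This is a non-aggregate query (no GROUP BY, no aggregates), so in SQLite the HAVING clause is invalid here; a row-level condition belongs in WHERE

Fix: Use WHERE for row-level filtering

Corrected query:
SELECT id, title, rating FROM movies WHERE rating > 5.6

Result:
id | title         | rating
---+---------------+-------
1  | Spirited Away | 7     
2  | Get Out       | 7.8   
4  | Spirited Away | 9.3   
5  | Parasite      | 6.5   
6  | Moonlight     | 5.7   
8  | Alien         | 6.1   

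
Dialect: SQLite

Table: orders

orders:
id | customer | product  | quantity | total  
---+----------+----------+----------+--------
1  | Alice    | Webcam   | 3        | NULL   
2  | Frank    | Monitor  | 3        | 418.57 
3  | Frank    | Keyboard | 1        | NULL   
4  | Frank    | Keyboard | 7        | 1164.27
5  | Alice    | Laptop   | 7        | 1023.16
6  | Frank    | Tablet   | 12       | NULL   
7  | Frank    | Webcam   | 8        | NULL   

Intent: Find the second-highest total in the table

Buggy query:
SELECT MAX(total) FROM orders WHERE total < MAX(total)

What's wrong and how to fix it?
Bug: The inner MAX is an aggregate inside WHERE, which is not allowed

Fix: Put the inner MAX in a scalar subquery

Corrected query:
SELECT MAX(total) FROM orders WHERE total < (SELECT MAX(total) FROM orders)

Result:
MAX(total)
----------
1023.16   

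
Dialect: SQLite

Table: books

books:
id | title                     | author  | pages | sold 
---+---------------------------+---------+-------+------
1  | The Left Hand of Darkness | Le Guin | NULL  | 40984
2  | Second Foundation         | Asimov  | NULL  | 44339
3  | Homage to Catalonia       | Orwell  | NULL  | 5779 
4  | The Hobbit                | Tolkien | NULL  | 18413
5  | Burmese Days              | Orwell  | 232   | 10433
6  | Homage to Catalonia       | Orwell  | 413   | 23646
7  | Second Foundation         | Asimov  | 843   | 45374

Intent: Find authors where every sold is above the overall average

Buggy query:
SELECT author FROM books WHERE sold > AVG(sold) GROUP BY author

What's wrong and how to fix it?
Bug: AVG() is an aggregate; it can't sit directly in WHERE

Fix: Compute the overall average in a scalar subquery and compare each group's MIN against it in HAVING

Corrected query:
SELECT author FROM books GROUP BY author HAVING MIN(sold) > (SELECT AVG(sold) FROM books)

Result:
author 
-------
Asimov 
Le Guin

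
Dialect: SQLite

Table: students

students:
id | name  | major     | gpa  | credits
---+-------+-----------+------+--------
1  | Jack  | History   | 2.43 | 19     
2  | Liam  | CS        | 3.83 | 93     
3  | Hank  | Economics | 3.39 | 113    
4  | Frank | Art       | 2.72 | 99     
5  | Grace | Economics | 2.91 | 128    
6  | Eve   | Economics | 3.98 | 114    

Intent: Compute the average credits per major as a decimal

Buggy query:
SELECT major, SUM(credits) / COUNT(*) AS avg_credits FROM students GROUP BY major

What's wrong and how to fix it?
Bug: Both operands are integers, so '/' performs integer division and truncates

Fix: Cast one side to REAL so the division keeps the fractional part

Corrected query:
SELECT major, SUM(credits) * 1.0 / COUNT(*) AS avg_credits FROM students GROUP BY major

Result:
major     | avg_credits
----------+------------
Art       | 99         
CS        | 93         
Economics | 118.333333 
History   | 19         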